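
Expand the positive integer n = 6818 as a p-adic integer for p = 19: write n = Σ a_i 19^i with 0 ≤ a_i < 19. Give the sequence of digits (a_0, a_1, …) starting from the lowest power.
(a_0, a_1, …) = (16, 16, 18)

Repeated division by 19 gives the digits low-to-high: 6818 = 16 + 16·19^1 + 18·19^2. Digit sequence: (16, 16, 18).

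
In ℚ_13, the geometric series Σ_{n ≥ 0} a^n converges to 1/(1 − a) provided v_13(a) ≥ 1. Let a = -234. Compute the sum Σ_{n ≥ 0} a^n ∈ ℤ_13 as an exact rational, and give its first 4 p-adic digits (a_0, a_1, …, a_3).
Σ a^n = 1/(1 − a) = 1/235;  first 4 digits = (1, 8, 10, 3)

v_13(a) = 1 ≥ 1, so the series converges in ℤ_13 to 1/(1 − a) = 1/(1 − (-234)) = 1/235. Expand this rational in ℤ_13: compute digits iteratively via d_i = x_i mod 13, x_{i+1} = (x_i − d_i)/13. The first 4 digits are (1, 8, 10, 3).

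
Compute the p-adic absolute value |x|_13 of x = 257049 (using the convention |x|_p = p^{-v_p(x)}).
|257049|_13 = 1/28561

Step 1 — compute v_13(x) by factoring powers of 13 out of the numerator and denominator: v_13(257049) = 4. Step 2 — apply |x|_p = p^{-v_p(x)} = 13^{-4} = 1/28561.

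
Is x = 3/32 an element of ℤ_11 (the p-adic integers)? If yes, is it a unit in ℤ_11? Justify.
x ∈ ℤ_11^× (unit); v_11(x) = 0

ℤ_11 = {x ∈ ℚ_11 : v_11(x) ≥ 0} and ℤ_11^× = {x ∈ ℤ_11 : v_11(x) = 0}. Here v_11(3/32) = v_11(num) − v_11(den) = 0; compare against these criteria.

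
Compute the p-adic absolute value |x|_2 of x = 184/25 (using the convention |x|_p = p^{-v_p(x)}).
|184/25|_2 = 1/8

Step 1 — compute v_2(x) by factoring powers of 2 out of the numerator and denominator: v_2(184/25) = 3. Step 2 — apply |x|_p = p^{-v_p(x)} = 2^{-3} = 1/8.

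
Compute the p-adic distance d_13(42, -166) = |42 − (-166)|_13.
d_13(42, -166) = 1/13

Step 1 — x − y = 42 − (-166) = 208. Step 2 — v_13(208) = 1 (factor: 208 = (13^1 · 16); the sign does not affect v_p). Step 3 — |x − y|_13 = 13^{-1} = 1/13.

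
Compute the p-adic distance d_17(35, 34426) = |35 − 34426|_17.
d_17(35, 34426) = 1/4913

Step 1 — x − y = 35 − 34426 = -34391. Step 2 — v_17(-34391) = 3 (factor: -34391 = −(17^3 · 7); the sign does not affect v_p). Step 3 — |x − y|_17 = 17^{-3} = 1/4913.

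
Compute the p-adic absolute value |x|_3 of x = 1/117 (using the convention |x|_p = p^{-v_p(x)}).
|1/117|_3 = 9

Step 1 — compute v_3(x) by factoring powers of 3 out of the numerator and denominator: v_3(1/117) = -2. Step 2 — apply |x|_p = p^{-v_p(x)} = 3^{2} = 9.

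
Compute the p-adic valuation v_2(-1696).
v_2(-1696) = 5

v_2(n) is the largest exponent k such that 2^k divides n. Factor out: -1696 = -2^5 · 53. (Sign doesn't affect v_p.) So v_2(-1696) = 5.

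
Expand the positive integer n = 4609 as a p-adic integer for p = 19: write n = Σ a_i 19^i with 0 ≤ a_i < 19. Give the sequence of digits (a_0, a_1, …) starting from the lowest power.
(a_0, a_1, …) = (11, 14, 12)

Repeated division by 19 gives the digits low-to-high: 4609 = 11 + 14·19^1 + 12·19^2. Digit sequence: (11, 14, 12).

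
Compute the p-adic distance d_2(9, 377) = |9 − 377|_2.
d_2(9, 377) = 1/16

Step 1 — x − y = 9 − 377 = -368. Step 2 — v_2(-368) = 4 (factor: -368 = −(2^4 · 23); the sign does not affect v_p). Step 3 — |x − y|_2 = 2^{-4} = 1/16.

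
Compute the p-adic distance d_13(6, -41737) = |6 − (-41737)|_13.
d_13(6, -41737) = 1/2197

Step 1 — x − y = 6 − (-41737) = 41743. Step 2 — v_13(41743) = 3 (factor: 41743 = (13^3 · 19); the sign does not affect v_p). Step 3 — |x − y|_13 = 13^{-3} = 1/2197.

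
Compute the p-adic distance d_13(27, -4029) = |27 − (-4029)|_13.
d_13(27, -4029) = 1/169

Step 1 — x − y = 27 − (-4029) = 4056. Step 2 — v_13(4056) = 2 (factor: 4056 = (13^2 · 24); the sign does not affect v_p). Step 3 — |x − y|_13 = 13^{-2} = 1/169.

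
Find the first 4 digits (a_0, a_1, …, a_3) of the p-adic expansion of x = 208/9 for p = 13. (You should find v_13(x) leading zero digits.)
(a_0, …, a_3) = (0, 9, 11, 2)

v_13(208/9) = 1, so a_0 = ... = a_0 = 0. Factor out: x = 13^1 · u with u = 16/9 a unit in ℤ_13. Expand u iteratively via a_{v+i} = u_i mod 13, u_{i+1} = (u_i − a_{v+i})/13:
  u_0 = 16/9;  a_1 = 9;  u_1 = (u_0 − 9)/13 = -5/9
  u_1 = -5/9;  a_2 = 11;  u_2 = (u_1 − 11)/13 = -8/9
  u_2 = -8/9;  a_3 = 2;  u_3 = (u_2 − 2)/13 = -2/9
Digits: (0, 9, 11, 2).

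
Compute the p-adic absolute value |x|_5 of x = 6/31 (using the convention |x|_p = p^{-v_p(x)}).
|6/31|_5 = 1

Step 1 — compute v_5(x) by factoring powers of 5 out of the numerator and denominator: v_5(6/31) = 0. Step 2 — apply |x|_p = p^{-v_p(x)} = 5^{0} = 1.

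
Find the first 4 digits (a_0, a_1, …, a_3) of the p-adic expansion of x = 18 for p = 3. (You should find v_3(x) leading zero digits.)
(a_0, …, a_3) = (0, 0, 2, 0)

v_3(18) = 2, so a_0 = ... = a_1 = 0. Factor out: x = 3^2 · u with u = 2 a unit in ℤ_3. Expand u iteratively via a_{v+i} = u_i mod 3, u_{i+1} = (u_i − a_{v+i})/3:
  u_0 = 2;  a_2 = 2;  u_1 = (u_0 − 2)/3 = 0
  u_1 = 0;  a_3 = 0;  u_2 = (u_1 − 0)/3 = 0
Digits: (0, 0, 2, 0).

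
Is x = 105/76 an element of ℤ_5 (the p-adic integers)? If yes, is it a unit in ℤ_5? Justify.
x ∈ ℤ_5 but not a unit; v_5(x) = 1 > 0

ℤ_5 = {x ∈ ℚ_5 : v_5(x) ≥ 0} and ℤ_5^× = {x ∈ ℤ_5 : v_5(x) = 0}. Here v_5(105/76) = v_5(num) − v_5(den) = 1; compare against these criteria.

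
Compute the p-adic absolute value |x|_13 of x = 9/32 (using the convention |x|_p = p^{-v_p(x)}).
|9/32|_13 = 1

Step 1 — compute v_13(x) by factoring powers of 13 out of the numerator and denominator: v_13(9/32) = 0. Step 2 — apply |x|_p = p^{-v_p(x)} = 13^{0} = 1.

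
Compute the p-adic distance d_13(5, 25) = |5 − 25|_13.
d_13(5, 25) = 1

Step 1 — x − y = 5 − 25 = -20. Step 2 — v_13(-20) = 0 (factor: -20 = −(13^0 · 20); the sign does not affect v_p). Step 3 — |x − y|_13 = 13^{0} = 1.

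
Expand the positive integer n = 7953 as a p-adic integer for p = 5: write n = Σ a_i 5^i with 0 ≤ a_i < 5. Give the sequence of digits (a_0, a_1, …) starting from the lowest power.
(a_0, a_1, …) = (3, 0, 3, 3, 2, 2)

Repeated division by 5 gives the digits low-to-high: 7953 = 3 + 3·5^2 + 3·5^3 + 2·5^4 + 2·5^5. Digit sequence: (3, 0, 3, 3, 2, 2).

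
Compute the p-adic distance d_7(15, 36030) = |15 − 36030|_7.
d_7(15, 36030) = 1/2401

Step 1 — x − y = 15 − 36030 = -36015. Step 2 — v_7(-36015) = 4 (factor: -36015 = −(7^4 · 15); the sign does not affect v_p). Step 3 — |x − y|_7 = 7^{-4} = 1/2401.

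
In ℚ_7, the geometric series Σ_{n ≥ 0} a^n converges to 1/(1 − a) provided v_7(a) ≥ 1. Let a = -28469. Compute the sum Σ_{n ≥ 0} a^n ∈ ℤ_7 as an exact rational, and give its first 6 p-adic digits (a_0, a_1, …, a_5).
Σ a^n = 1/(1 − a) = 1/28470;  first 6 digits = (1, 0, 0, 1, 2, 5)

v_7(a) = 3 ≥ 1, so the series converges in ℤ_7 to 1/(1 − a) = 1/(1 − (-28469)) = 1/28470. Expand this rational in ℤ_7: compute digits iteratively via d_i = x_i mod 7, x_{i+1} = (x_i − d_i)/7. The first 6 digits are (1, 0, 0, 1, 2, 5).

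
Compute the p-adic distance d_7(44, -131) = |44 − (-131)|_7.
d_7(44, -131) = 1/7

Step 1 — x − y = 44 − (-131) = 175. Step 2 — v_7(175) = 1 (factor: 175 = (7^1 · 25); the sign does not affect v_p). Step 3 — |x − y|_7 = 7^{-1} = 1/7.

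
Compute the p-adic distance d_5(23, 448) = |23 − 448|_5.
d_5(23, 448) = 1/25

Step 1 — x − y = 23 − 448 = -425. Step 2 — v_5(-425) = 2 (factor: -425 = −(5^2 · 17); the sign does not affect v_p). Step 3 — |x − y|_5 = 5^{-2} = 1/25.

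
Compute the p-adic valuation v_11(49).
v_11(49) = 0

v_11(n) is the largest exponent k such that 11^k divides n. Factor out: 49 = 11^0 · 49. (Sign doesn't affect v_p.) So v_11(49) = 0.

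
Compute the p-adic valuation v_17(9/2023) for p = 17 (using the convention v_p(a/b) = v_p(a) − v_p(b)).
v_17(9/2023) = -2

Factor powers of 17 from the numerator and denominator of the reduced fraction: 9 = 17^0 · 9 and 2023 = 17^2 · 7. Apply v_p(a/b) = v_p(a) − v_p(b): v_17(9/2023) = 0 − 2 = -2.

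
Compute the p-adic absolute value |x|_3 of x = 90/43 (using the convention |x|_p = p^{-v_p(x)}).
|90/43|_3 = 1/9

Step 1 — compute v_3(x) by factoring powers of 3 out of the numerator and denominator: v_3(90/43) = 2. Step 2 — apply |x|_p = p^{-v_p(x)} = 3^{-2} = 1/9.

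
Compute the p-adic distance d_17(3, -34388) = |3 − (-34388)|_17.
d_17(3, -34388) = 1/4913

Step 1 — x − y = 3 − (-34388) = 34391. Step 2 — v_17(34391) = 3 (factor: 34391 = (17^3 · 7); the sign does not affect v_p). Step 3 — |x − y|_17 = 17^{-3} = 1/4913.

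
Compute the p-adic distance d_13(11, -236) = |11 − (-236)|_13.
d_13(11, -236) = 1/13

Step 1 — x − y = 11 − (-236) = 247. Step 2 — v_13(247) = 1 (factor: 247 = (13^1 · 19); the sign does not affect v_p). Step 3 — |x − y|_13 = 13^{-1} = 1/13.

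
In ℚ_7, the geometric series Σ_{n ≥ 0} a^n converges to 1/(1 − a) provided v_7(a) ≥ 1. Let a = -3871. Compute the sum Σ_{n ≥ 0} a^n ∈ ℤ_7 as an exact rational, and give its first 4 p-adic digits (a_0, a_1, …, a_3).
Σ a^n = 1/(1 − a) = 1/3872;  first 4 digits = (1, 0, 5, 2)

v_7(a) = 2 ≥ 1, so the series converges in ℤ_7 to 1/(1 − a) = 1/(1 − (-3871)) = 1/3872. Expand this rational in ℤ_7: compute digits iteratively via d_i = x_i mod 7, x_{i+1} = (x_i − d_i)/7. The first 4 digits are (1, 0, 5, 2).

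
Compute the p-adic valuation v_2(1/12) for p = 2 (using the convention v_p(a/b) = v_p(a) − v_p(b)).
v_2(1/12) = -2

Factor powers of 2 from the numerator and denominator of the reduced fraction: 1 = 2^0 · 1 and 12 = 2^2 · 3. Apply v_p(a/b) = v_p(a) − v_p(b): v_2(1/12) = 0 − 2 = -2.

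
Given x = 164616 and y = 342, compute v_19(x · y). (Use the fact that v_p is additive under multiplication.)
v_19(56298672) = 4

v_p(x) = 3 (factor: 164616 = 19^3 · 24); v_p(y) = 1 (factor: 342 = 19^1 · 18). Additivity: v_p(xy) = v_p(x) + v_p(y) = 3 + 1 = 4. (Direct check: xy = 56298672 = 19^4 · (432).)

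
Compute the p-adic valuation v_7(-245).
v_7(-245) = 2

v_7(n) is the largest exponent k such that 7^k divides n. Factor out: -245 = -7^2 · 5. (Sign doesn't affect v_p.) So v_7(-245) = 2.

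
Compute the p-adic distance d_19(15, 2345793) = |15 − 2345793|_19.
d_19(15, 2345793) = 1/130321

Step 1 — x − y = 15 − 2345793 = -2345778. Step 2 — v_19(-2345778) = 4 (factor: -2345778 = −(19^4 · 18); the sign does not affect v_p). Step 3 — |x − y|_19 = 19^{-4} = 1/130321.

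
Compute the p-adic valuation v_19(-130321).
v_19(-130321) = 4

v_19(n) is the largest exponent k such that 19^k divides n. Factor out: -130321 = -19^4 · 1. (Sign doesn't affect v_p.) So v_19(-130321) = 4.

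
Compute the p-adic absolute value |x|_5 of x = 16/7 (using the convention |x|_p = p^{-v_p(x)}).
|16/7|_5 = 1

Step 1 — compute v_5(x) by factoring powers of 5 out of the numerator and denominator: v_5(16/7) = 0. Step 2 — apply |x|_p = p^{-v_p(x)} = 5^{0} = 1.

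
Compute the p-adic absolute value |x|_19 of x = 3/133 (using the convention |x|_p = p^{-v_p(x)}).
|3/133|_19 = 19

Step 1 — compute v_19(x) by factoring powers of 19 out of the numerator and denominator: v_19(3/133) = -1. Step 2 — apply |x|_p = p^{-v_p(x)} = 19^{1} = 19.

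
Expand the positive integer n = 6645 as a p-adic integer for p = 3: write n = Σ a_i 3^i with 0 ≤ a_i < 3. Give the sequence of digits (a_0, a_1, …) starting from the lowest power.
(a_0, a_1, …) = (0, 1, 0, 0, 1, 0, 0, 0, 1)

Repeated division by 3 gives the digits low-to-high: 6645 = 1·3^1 + 1·3^4 + 1·3^8. Digit sequence: (0, 1, 0, 0, 1, 0, 0, 0, 1).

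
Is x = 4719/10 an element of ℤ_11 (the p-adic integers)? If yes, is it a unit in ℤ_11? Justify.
x ∈ ℤ_11 but not a unit; v_11(x) = 2 > 0

ℤ_11 = {x ∈ ℚ_11 : v_11(x) ≥ 0} and ℤ_11^× = {x ∈ ℤ_11 : v_11(x) = 0}. Here v_11(4719/10) = v_11(num) − v_11(den) = 2; compare against these criteria.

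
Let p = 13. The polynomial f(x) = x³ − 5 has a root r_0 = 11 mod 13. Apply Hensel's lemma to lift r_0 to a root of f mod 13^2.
r_1 = 154 (mod 169)

Hensel: r_{i+1} = r_i − f(r_i)/f′(r_i) mod 13^{i+2}, where f′(x) = 3x². Iterate:
  r_0 = 11 (mod 13)
  r_1 = 154 (mod 169)
Final: r = 154 with f(r) ≡ 0 mod 13^2.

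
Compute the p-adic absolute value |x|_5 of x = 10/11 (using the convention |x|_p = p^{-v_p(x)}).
|10/11|_5 = 1/5

Step 1 — compute v_5(x) by factoring powers of 5 out of the numerator and denominator: v_5(10/11) = 1. Step 2 — apply |x|_p = p^{-v_p(x)} = 5^{-1} = 1/5.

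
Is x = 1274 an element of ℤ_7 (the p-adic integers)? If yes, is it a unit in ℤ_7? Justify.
x ∈ ℤ_7 but not a unit; v_7(x) = 2 > 0

ℤ_7 = {x ∈ ℚ_7 : v_7(x) ≥ 0} and ℤ_7^× = {x ∈ ℤ_7 : v_7(x) = 0}. Here v_7(1274) = v_7(num) − v_7(den) = 2; compare against these criteria.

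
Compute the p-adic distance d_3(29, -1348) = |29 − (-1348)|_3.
d_3(29, -1348) = 1/81

Step 1 — x − y = 29 − (-1348) = 1377. Step 2 — v_3(1377) = 4 (factor: 1377 = (3^4 · 17); the sign does not affect v_p). Step 3 — |x − y|_3 = 3^{-4} = 1/81.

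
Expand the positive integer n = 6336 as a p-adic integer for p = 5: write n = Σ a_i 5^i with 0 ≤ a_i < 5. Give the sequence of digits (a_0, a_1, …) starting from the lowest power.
(a_0, a_1, …) = (1, 2, 3, 0, 0, 2)

Repeated division by 5 gives the digits low-to-high: 6336 = 1 + 2·5^1 + 3·5^2 + 2·5^5. Digit sequence: (1, 2, 3, 0, 0, 2).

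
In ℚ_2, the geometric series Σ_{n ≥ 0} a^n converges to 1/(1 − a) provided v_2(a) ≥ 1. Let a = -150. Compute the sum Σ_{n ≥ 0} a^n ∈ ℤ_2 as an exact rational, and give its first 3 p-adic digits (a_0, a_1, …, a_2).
Σ a^n = 1/(1 − a) = 1/151;  first 3 digits = (1, 1, 1)

v_2(a) = 1 ≥ 1, so the series converges in ℤ_2 to 1/(1 − a) = 1/(1 − (-150)) = 1/151. Expand this rational in ℤ_2: compute digits iteratively via d_i = x_i mod 2, x_{i+1} = (x_i − d_i)/2. The first 3 digits are (1, 1, 1).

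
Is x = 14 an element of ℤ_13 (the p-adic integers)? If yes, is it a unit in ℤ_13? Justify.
x ∈ ℤ_13^× (unit); v_13(x) = 0

ℤ_13 = {x ∈ ℚ_13 : v_13(x) ≥ 0} and ℤ_13^× = {x ∈ ℤ_13 : v_13(x) = 0}. Here v_13(14) = v_13(num) − v_13(den) = 0; compare against these criteria.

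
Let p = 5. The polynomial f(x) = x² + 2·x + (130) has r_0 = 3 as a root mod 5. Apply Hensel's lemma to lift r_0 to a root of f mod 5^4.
r_3 = 113 (mod 625)

Hensel: r_{i+1} = r_i − f(r_i)·(f′(r_i))^{-1} mod 5^{i+2}, f′(x) = 2x + 2. Iterate:
  r_0 = 3 (mod 5)
  r_1 = 13 (mod 25)
  r_2 = 113 (mod 125)
  r_3 = 113 (mod 625)
Final: r = 113 satisfies f(r) ≡ 0 mod 5^4.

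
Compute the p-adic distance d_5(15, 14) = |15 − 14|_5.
d_5(15, 14) = 1

Step 1 — x − y = 15 − 14 = 1. Step 2 — v_5(1) = 0 (factor: 1 = (5^0 · 1); the sign does not affect v_p). Step 3 — |x − y|_5 = 5^{0} = 1.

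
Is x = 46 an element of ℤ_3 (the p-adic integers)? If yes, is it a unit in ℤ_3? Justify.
x ∈ ℤ_3^× (unit); v_3(x) = 0

ℤ_3 = {x ∈ ℚ_3 : v_3(x) ≥ 0} and ℤ_3^× = {x ∈ ℤ_3 : v_3(x) = 0}. Here v_3(46) = v_3(num) − v_3(den) = 0; compare against these criteria.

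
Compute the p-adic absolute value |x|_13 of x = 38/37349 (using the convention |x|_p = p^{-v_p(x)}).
|38/37349|_13 = 2197

Step 1 — compute v_13(x) by factoring powers of 13 out of the numerator and denominator: v_13(38/37349) = -3. Step 2 — apply |x|_p = p^{-v_p(x)} = 13^{3} = 2197.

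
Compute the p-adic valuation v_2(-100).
v_2(-100) = 2

v_2(n) is the largest exponent k such that 2^k divides n. Factor out: -100 = -2^2 · 25. (Sign doesn't affect v_p.) So v_2(-100) = 2.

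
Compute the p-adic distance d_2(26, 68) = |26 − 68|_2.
d_2(26, 68) = 1/2

Step 1 — x − y = 26 − 68 = -42. Step 2 — v_2(-42) = 1 (factor: -42 = −(2^1 · 21); the sign does not affect v_p). Step 3 — |x − y|_2 = 2^{-1} = 1/2.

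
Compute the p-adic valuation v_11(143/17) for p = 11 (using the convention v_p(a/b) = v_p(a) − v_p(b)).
v_11(143/17) = 1

Factor powers of 11 from the numerator and denominator of the reduced fraction: 143 = 11^1 · 13 and 17 = 11^0 · 17. Apply v_p(a/b) = v_p(a) − v_p(b): v_11(143/17) = 1 − 0 = 1.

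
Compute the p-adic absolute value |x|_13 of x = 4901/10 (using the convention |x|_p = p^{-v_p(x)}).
|4901/10|_13 = 1/169

Step 1 — compute v_13(x) by factoring powers of 13 out of the numerator and denominator: v_13(4901/10) = 2. Step 2 — apply |x|_p = p^{-v_p(x)} = 13^{-2} = 1/169.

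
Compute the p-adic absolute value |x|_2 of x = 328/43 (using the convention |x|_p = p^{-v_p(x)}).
|328/43|_2 = 1/8

Step 1 — compute v_2(x) by factoring powers of 2 out of the numerator and denominator: v_2(328/43) = 3. Step 2 — apply |x|_p = p^{-v_p(x)} = 2^{-3} = 1/8.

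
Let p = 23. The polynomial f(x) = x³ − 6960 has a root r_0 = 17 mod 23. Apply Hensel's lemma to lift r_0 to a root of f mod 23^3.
r_2 = 7055 (mod 12167)

Hensel: r_{i+1} = r_i − f(r_i)/f′(r_i) mod 23^{i+2}, where f′(x) = 3x². Iterate:
  r_0 = 17 (mod 23)
  r_1 = 178 (mod 529)
  r_2 = 7055 (mod 12167)
Final: r = 7055 with f(r) ≡ 0 mod 23^3.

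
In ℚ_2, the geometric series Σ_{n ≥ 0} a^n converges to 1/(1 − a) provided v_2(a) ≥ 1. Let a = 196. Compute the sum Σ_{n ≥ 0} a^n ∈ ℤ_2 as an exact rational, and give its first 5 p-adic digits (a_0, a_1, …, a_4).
Σ a^n = 1/(1 − a) = -1/195;  first 5 digits = (1, 0, 1, 0, 1)

v_2(a) = 2 ≥ 1, so the series converges in ℤ_2 to 1/(1 − a) = 1/(1 − 196) = -1/195. Expand this rational in ℤ_2: compute digits iteratively via d_i = x_i mod 2, x_{i+1} = (x_i − d_i)/2. The first 5 digits are (1, 0, 1, 0, 1).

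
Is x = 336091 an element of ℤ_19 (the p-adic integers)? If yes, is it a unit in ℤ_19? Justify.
x ∈ ℤ_19 but not a unit; v_19(x) = 3 > 0

ℤ_19 = {x ∈ ℚ_19 : v_19(x) ≥ 0} and ℤ_19^× = {x ∈ ℤ_19 : v_19(x) = 0}. Here v_19(336091) = v_19(num) − v_19(den) = 3; compare against these criteria.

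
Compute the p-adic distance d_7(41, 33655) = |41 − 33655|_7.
d_7(41, 33655) = 1/16807

Step 1 — x − y = 41 − 33655 = -33614. Step 2 — v_7(-33614) = 5 (factor: -33614 = −(7^5 · 2); the sign does not affect v_p). Step 3 — |x − y|_7 = 7^{-5} = 1/16807.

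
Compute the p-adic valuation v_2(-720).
v_2(-720) = 4

v_2(n) is the largest exponent k such that 2^k divides n. Factor out: -720 = -2^4 · 45. (Sign doesn't affect v_p.) So v_2(-720) = 4.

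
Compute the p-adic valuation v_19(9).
v_19(9) = 0

v_19(n) is the largest exponent k such that 19^k divides n. Factor out: 9 = 19^0 · 9. (Sign doesn't affect v_p.) So v_19(9) = 0.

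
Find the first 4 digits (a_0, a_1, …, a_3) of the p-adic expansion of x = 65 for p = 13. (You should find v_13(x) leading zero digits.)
(a_0, …, a_3) = (0, 5, 0, 0)

v_13(65) = 1, so a_0 = ... = a_0 = 0. Factor out: x = 13^1 · u with u = 5 a unit in ℤ_13. Expand u iteratively via a_{v+i} = u_i mod 13, u_{i+1} = (u_i − a_{v+i})/13:
  u_0 = 5;  a_1 = 5;  u_1 = (u_0 − 5)/13 = 0
  u_1 = 0;  a_2 = 0;  u_2 = (u_1 − 0)/13 = 0
  u_2 = 0;  a_3 = 0;  u_3 = (u_2 − 0)/13 = 0
Digits: (0, 5, 0, 0).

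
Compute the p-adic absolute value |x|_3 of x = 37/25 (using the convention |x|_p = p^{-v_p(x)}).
|37/25|_3 = 1

Step 1 — compute v_3(x) by factoring powers of 3 out of the numerator and denominator: v_3(37/25) = 0. Step 2 — apply |x|_p = p^{-v_p(x)} = 3^{0} = 1.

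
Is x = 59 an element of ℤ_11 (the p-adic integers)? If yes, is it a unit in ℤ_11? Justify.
x ∈ ℤ_11^× (unit); v_11(x) = 0

ℤ_11 = {x ∈ ℚ_11 : v_11(x) ≥ 0} and ℤ_11^× = {x ∈ ℤ_11 : v_11(x) = 0}. Here v_11(59) = v_11(num) − v_11(den) = 0; compare against these criteria.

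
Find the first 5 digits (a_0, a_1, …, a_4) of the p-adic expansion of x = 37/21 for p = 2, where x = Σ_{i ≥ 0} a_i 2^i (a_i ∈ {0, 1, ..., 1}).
(a_0, …, a_4) = (1, 0, 0, 0, 1)

v_2(37/21) = 0 (numerator and denominator both coprime to 2), so x ∈ ℤ_2^×. Compute digits iteratively via a_i = x_i mod 2, x_{i+1} = (x_i − a_i)/2, with x_0 = x:
  x_0 = 37/21;  a_0 = 1;  x_1 = (x_0 − 1)/2 = 8/21
  x_1 = 8/21;  a_1 = 0;  x_2 = (x_1 − 0)/2 = 4/21
  x_2 = 4/21;  a_2 = 0;  x_3 = (x_2 − 0)/2 = 2/21
  x_3 = 2/21;  a_3 = 0;  x_4 = (x_3 − 0)/2 = 1/21
  x_4 = 1/21;  a_4 = 1;  x_5 = (x_4 − 1)/2 = -10/21
Digits: (1, 0, 0, 0, 1).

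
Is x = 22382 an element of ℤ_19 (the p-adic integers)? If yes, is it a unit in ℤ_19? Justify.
x ∈ ℤ_19 but not a unit; v_19(x) = 2 > 0

ℤ_19 = {x ∈ ℚ_19 : v_19(x) ≥ 0} and ℤ_19^× = {x ∈ ℤ_19 : v_19(x) = 0}. Here v_19(22382) = v_19(num) − v_19(den) = 2; compare against these criteria.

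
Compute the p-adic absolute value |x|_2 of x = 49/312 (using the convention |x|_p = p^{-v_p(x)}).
|49/312|_2 = 8

Step 1 — compute v_2(x) by factoring powers of 2 out of the numerator and denominator: v_2(49/312) = -3. Step 2 — apply |x|_p = p^{-v_p(x)} = 2^{3} = 8.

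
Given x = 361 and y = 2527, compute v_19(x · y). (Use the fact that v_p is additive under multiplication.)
v_19(912247) = 4

v_p(x) = 2 (factor: 361 = 19^2 · 1); v_p(y) = 2 (factor: 2527 = 19^2 · 7). Additivity: v_p(xy) = v_p(x) + v_p(y) = 2 + 2 = 4. (Direct check: xy = 912247 = 19^4 · (7).)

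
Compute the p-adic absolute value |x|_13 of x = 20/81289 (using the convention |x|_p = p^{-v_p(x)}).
|20/81289|_13 = 2197

Step 1 — compute v_13(x) by factoring powers of 13 out of the numerator and denominator: v_13(20/81289) = -3. Step 2 — apply |x|_p = p^{-v_p(x)} = 13^{3} = 2197.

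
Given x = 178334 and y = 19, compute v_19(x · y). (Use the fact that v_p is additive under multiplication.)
v_19(3388346) = 4

v_p(x) = 3 (factor: 178334 = 19^3 · 26); v_p(y) = 1 (factor: 19 = 19^1 · 1). Additivity: v_p(xy) = v_p(x) + v_p(y) = 3 + 1 = 4. (Direct check: xy = 3388346 = 19^4 · (26).)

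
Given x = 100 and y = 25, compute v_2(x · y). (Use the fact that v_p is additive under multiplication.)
v_2(2500) = 2

v_p(x) = 2 (factor: 100 = 2^2 · 25); v_p(y) = 0 (factor: 25 = 2^0 · 25). Additivity: v_p(xy) = v_p(x) + v_p(y) = 2 + 0 = 2. (Direct check: xy = 2500 = 2^2 · (625).)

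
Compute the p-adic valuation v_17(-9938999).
v_17(-9938999) = 5

v_17(n) is the largest exponent k such that 17^k divides n. Factor out: -9938999 = -17^5 · 7. (Sign doesn't affect v_p.) So v_17(-9938999) = 5.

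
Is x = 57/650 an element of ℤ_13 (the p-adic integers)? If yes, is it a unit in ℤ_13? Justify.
x ∉ ℤ_13 (v_13(x) = -1 < 0)

ℤ_13 = {x ∈ ℚ_13 : v_13(x) ≥ 0} and ℤ_13^× = {x ∈ ℤ_13 : v_13(x) = 0}. Here v_13(57/650) = v_13(num) − v_13(den) = -1; compare against these criteria.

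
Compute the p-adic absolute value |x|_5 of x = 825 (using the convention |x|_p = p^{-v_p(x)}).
|825|_5 = 1/25

Step 1 — compute v_5(x) by factoring powers of 5 out of the numerator and denominator: v_5(825) = 2. Step 2 — apply |x|_p = p^{-v_p(x)} = 5^{-2} = 1/25.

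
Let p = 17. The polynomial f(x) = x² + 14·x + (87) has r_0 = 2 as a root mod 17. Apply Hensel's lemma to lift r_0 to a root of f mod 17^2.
r_1 = 172 (mod 289)

Hensel: r_{i+1} = r_i − f(r_i)·(f′(r_i))^{-1} mod 17^{i+2}, f′(x) = 2x + 14. Iterate:
  r_0 = 2 (mod 17)
  r_1 = 172 (mod 289)
Final: r = 172 satisfies f(r) ≡ 0 mod 17^2.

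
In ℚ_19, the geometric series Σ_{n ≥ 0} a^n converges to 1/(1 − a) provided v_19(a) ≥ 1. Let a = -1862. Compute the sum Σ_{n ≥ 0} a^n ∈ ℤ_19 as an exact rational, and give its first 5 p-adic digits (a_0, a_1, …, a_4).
Σ a^n = 1/(1 − a) = 1/1863;  first 5 digits = (1, 16, 3, 3, 9)

v_19(a) = 1 ≥ 1, so the series converges in ℤ_19 to 1/(1 − a) = 1/(1 − (-1862)) = 1/1863. Expand this rational in ℤ_19: compute digits iteratively via d_i = x_i mod 19, x_{i+1} = (x_i − d_i)/19. The first 5 digits are (1, 16, 3, 3, 9).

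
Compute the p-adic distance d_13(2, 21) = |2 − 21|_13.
d_13(2, 21) = 1

Step 1 — x − y = 2 − 21 = -19. Step 2 — v_13(-19) = 0 (factor: -19 = −(13^0 · 19); the sign does not affect v_p). Step 3 — |x − y|_13 = 13^{0} = 1.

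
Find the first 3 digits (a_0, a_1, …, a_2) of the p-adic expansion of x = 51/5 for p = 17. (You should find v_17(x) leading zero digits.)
(a_0, …, a_2) = (0, 4, 10)

v_17(51/5) = 1, so a_0 = ... = a_0 = 0. Factor out: x = 17^1 · u with u = 3/5 a unit in ℤ_17. Expand u iteratively via a_{v+i} = u_i mod 17, u_{i+1} = (u_i − a_{v+i})/17:
  u_0 = 3/5;  a_1 = 4;  u_1 = (u_0 − 4)/17 = -1/5
  u_1 = -1/5;  a_2 = 10;  u_2 = (u_1 − 10)/17 = -3/5
Digits: (0, 4, 10).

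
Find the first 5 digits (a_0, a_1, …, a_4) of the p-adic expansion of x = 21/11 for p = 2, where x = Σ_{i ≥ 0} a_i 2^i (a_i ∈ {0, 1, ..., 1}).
(a_0, …, a_4) = (1, 1, 1, 1, 1)

v_2(21/11) = 0 (numerator and denominator both coprime to 2), so x ∈ ℤ_2^×. Compute digits iteratively via a_i = x_i mod 2, x_{i+1} = (x_i − a_i)/2, with x_0 = x:
  x_0 = 21/11;  a_0 = 1;  x_1 = (x_0 − 1)/2 = 5/11
  x_1 = 5/11;  a_1 = 1;  x_2 = (x_1 − 1)/2 = -3/11
  x_2 = -3/11;  a_2 = 1;  x_3 = (x_2 − 1)/2 = -7/11
  x_3 = -7/11;  a_3 = 1;  x_4 = (x_3 − 1)/2 = -9/11
  x_4 = -9/11;  a_4 = 1;  x_5 = (x_4 − 1)/2 = -10/11
Digits: (1, 1, 1, 1, 1).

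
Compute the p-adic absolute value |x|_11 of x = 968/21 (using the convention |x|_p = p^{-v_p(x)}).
|968/21|_11 = 1/121

Step 1 — compute v_11(x) by factoring powers of 11 out of the numerator and denominator: v_11(968/21) = 2. Step 2 — apply |x|_p = p^{-v_p(x)} = 11^{-2} = 1/121.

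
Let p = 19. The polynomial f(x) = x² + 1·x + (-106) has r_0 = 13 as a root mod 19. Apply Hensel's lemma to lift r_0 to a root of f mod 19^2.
r_1 = 184 (mod 361)

Hensel: r_{i+1} = r_i − f(r_i)·(f′(r_i))^{-1} mod 19^{i+2}, f′(x) = 2x + 1. Iterate:
  r_0 = 13 (mod 19)
  r_1 = 184 (mod 361)
Final: r = 184 satisfies f(r) ≡ 0 mod 19^2.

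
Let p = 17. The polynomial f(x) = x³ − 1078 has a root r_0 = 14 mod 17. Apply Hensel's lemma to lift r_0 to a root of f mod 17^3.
r_2 = 1697 (mod 4913)

Hensel: r_{i+1} = r_i − f(r_i)/f′(r_i) mod 17^{i+2}, where f′(x) = 3x². Iterate:
  r_0 = 14 (mod 17)
  r_1 = 252 (mod 289)
  r_2 = 1697 (mod 4913)
Final: r = 1697 with f(r) ≡ 0 mod 17^3.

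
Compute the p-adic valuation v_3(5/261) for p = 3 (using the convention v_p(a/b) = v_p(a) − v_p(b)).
v_3(5/261) = -2

Factor powers of 3 from the numerator and denominator of the reduced fraction: 5 = 3^0 · 5 and 261 = 3^2 · 29. Apply v_p(a/b) = v_p(a) − v_p(b): v_3(5/261) = 0 − 2 = -2.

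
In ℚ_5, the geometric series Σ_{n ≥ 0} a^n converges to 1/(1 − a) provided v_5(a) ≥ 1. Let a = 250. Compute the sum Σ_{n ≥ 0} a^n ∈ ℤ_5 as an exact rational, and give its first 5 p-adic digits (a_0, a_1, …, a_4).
Σ a^n = 1/(1 − a) = -1/249;  first 5 digits = (1, 0, 0, 2, 0)

v_5(a) = 3 ≥ 1, so the series converges in ℤ_5 to 1/(1 − a) = 1/(1 − 250) = -1/249. Expand this rational in ℤ_5: compute digits iteratively via d_i = x_i mod 5, x_{i+1} = (x_i − d_i)/5. The first 5 digits are (1, 0, 0, 2, 0).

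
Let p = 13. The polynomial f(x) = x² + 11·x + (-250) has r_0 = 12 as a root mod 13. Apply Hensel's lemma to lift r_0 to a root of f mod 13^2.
r_1 = 103 (mod 169)

Hensel: r_{i+1} = r_i − f(r_i)·(f′(r_i))^{-1} mod 13^{i+2}, f′(x) = 2x + 11. Iterate:
  r_0 = 12 (mod 13)
  r_1 = 103 (mod 169)
Final: r = 103 satisfies f(r) ≡ 0 mod 13^2.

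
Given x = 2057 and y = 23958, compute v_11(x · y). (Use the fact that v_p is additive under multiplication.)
v_11(49281606) = 5

v_p(x) = 2 (factor: 2057 = 11^2 · 17); v_p(y) = 3 (factor: 23958 = 11^3 · 18). Additivity: v_p(xy) = v_p(x) + v_p(y) = 2 + 3 = 5. (Direct check: xy = 49281606 = 11^5 · (306).)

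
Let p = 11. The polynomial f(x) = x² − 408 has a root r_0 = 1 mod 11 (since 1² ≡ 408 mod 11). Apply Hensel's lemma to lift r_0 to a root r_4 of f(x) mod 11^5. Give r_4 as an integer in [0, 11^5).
r_4 = 111101 (mod 161051)

Hensel's recurrence: r_{i+1} = r_i − f(r_i)·(f′(r_i))^{-1} mod 11^{i+2}, with f′(x) = 2x. Iterate:
  r_0 = 1 (mod 11)
  r_1 = 23 (mod 121)
  r_2 = 628 (mod 1331)
  r_3 = 8614 (mod 14641)
  r_4 = 111101 (mod 161051)
Final: r_4 = 111101, and one checks f(r_4) ≡ 0 mod 11^5.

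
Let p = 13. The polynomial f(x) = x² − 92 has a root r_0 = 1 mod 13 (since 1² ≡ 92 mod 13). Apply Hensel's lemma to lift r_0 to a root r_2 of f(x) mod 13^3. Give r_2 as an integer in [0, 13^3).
r_2 = 1483 (mod 2197)

Hensel's recurrence: r_{i+1} = r_i − f(r_i)·(f′(r_i))^{-1} mod 13^{i+2}, with f′(x) = 2x. Iterate:
  r_0 = 1 (mod 13)
  r_1 = 131 (mod 169)
  r_2 = 1483 (mod 2197)
Final: r_2 = 1483, and one checks f(r_2) ≡ 0 mod 13^3.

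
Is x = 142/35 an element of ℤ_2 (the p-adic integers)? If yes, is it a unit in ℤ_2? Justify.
x ∈ ℤ_2 but not a unit; v_2(x) = 1 > 0

ℤ_2 = {x ∈ ℚ_2 : v_2(x) ≥ 0} and ℤ_2^× = {x ∈ ℤ_2 : v_2(x) = 0}. Here v_2(142/35) = v_2(num) − v_2(den) = 1; compare against these criteria.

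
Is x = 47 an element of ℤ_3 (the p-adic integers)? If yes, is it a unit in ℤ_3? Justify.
x ∈ ℤ_3^× (unit); v_3(x) = 0

ℤ_3 = {x ∈ ℚ_3 : v_3(x) ≥ 0} and ℤ_3^× = {x ∈ ℤ_3 : v_3(x) = 0}. Here v_3(47) = v_3(num) − v_3(den) = 0; compare against these criteria.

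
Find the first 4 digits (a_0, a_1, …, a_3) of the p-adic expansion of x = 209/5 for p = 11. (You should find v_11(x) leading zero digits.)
(a_0, …, a_3) = (0, 6, 2, 2)

v_11(209/5) = 1, so a_0 = ... = a_0 = 0. Factor out: x = 11^1 · u with u = 19/5 a unit in ℤ_11. Expand u iteratively via a_{v+i} = u_i mod 11, u_{i+1} = (u_i − a_{v+i})/11:
  u_0 = 19/5;  a_1 = 6;  u_1 = (u_0 − 6)/11 = -1/5
  u_1 = -1/5;  a_2 = 2;  u_2 = (u_1 − 2)/11 = -1/5
  u_2 = -1/5;  a_3 = 2;  u_3 = (u_2 − 2)/11 = -1/5
Digits: (0, 6, 2, 2).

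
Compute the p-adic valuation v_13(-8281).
v_13(-8281) = 2

v_13(n) is the largest exponent k such that 13^k divides n. Factor out: -8281 = -13^2 · 49. (Sign doesn't affect v_p.) So v_13(-8281) = 2.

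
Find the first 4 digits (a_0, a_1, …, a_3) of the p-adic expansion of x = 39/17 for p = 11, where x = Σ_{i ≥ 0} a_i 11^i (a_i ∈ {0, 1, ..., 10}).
(a_0, …, a_3) = (1, 4, 10, 1)

v_11(39/17) = 0 (numerator and denominator both coprime to 11), so x ∈ ℤ_11^×. Compute digits iteratively via a_i = x_i mod 11, x_{i+1} = (x_i − a_i)/11, with x_0 = x:
  x_0 = 39/17;  a_0 = 1;  x_1 = (x_0 − 1)/11 = 2/17
  x_1 = 2/17;  a_1 = 4;  x_2 = (x_1 − 4)/11 = -6/17
  x_2 = -6/17;  a_2 = 10;  x_3 = (x_2 − 10)/11 = -16/17
  x_3 = -16/17;  a_3 = 1;  x_4 = (x_3 − 1)/11 = -3/17
Digits: (1, 4, 10, 1).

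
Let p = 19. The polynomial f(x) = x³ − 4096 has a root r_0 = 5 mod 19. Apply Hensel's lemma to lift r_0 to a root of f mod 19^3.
r_2 = 2893 (mod 6859)

Hensel: r_{i+1} = r_i − f(r_i)/f′(r_i) mod 19^{i+2}, where f′(x) = 3x². Iterate:
  r_0 = 5 (mod 19)
  r_1 = 5 (mod 361)
  r_2 = 2893 (mod 6859)
Final: r = 2893 with f(r) ≡ 0 mod 19^3.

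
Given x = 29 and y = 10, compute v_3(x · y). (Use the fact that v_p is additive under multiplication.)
v_3(290) = 0

v_p(x) = 0 (factor: 29 = 3^0 · 29); v_p(y) = 0 (factor: 10 = 3^0 · 10). Additivity: v_p(xy) = v_p(x) + v_p(y) = 0 + 0 = 0. (Direct check: xy = 290 = 3^0 · (290).)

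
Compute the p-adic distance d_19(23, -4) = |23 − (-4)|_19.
d_19(23, -4) = 1

Step 1 — x − y = 23 − (-4) = 27. Step 2 — v_19(27) = 0 (factor: 27 = (19^0 · 27); the sign does not affect v_p). Step 3 — |x − y|_19 = 19^{0} = 1.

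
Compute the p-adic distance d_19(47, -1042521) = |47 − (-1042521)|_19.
d_19(47, -1042521) = 1/130321

Step 1 — x − y = 47 − (-1042521) = 1042568. Step 2 — v_19(1042568) = 4 (factor: 1042568 = (19^4 · 8); the sign does not affect v_p). Step 3 — |x − y|_19 = 19^{-4} = 1/130321.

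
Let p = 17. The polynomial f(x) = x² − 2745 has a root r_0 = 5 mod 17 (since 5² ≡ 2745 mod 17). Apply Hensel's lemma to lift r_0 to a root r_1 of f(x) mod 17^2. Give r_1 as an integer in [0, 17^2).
r_1 = 277 (mod 289)

Hensel's recurrence: r_{i+1} = r_i − f(r_i)·(f′(r_i))^{-1} mod 17^{i+2}, with f′(x) = 2x. Iterate:
  r_0 = 5 (mod 17)
  r_1 = 277 (mod 289)
Final: r_1 = 277, and one checks f(r_1) ≡ 0 mod 17^2.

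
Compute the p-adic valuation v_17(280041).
v_17(280041) = 3

v_17(n) is the largest exponent k such that 17^k divides n. Factor out: 280041 = 17^3 · 57. (Sign doesn't affect v_p.) So v_17(280041) = 3.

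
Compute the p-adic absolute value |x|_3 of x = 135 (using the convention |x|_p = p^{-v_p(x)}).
|135|_3 = 1/27

Step 1 — compute v_3(x) by factoring powers of 3 out of the numerator and denominator: v_3(135) = 3. Step 2 — apply |x|_p = p^{-v_p(x)} = 3^{-3} = 1/27.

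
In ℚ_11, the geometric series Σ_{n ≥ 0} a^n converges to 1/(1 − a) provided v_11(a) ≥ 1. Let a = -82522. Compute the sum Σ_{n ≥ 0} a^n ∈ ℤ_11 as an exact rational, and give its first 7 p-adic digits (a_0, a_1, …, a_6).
Σ a^n = 1/(1 − a) = 1/82523;  first 7 digits = (1, 0, 0, 4, 5, 10, 4)

v_11(a) = 3 ≥ 1, so the series converges in ℤ_11 to 1/(1 − a) = 1/(1 − (-82522)) = 1/82523. Expand this rational in ℤ_11: compute digits iteratively via d_i = x_i mod 11, x_{i+1} = (x_i − d_i)/11. The first 7 digits are (1, 0, 0, 4, 5, 10, 4).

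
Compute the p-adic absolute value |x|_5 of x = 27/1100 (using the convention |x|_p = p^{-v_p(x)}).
|27/1100|_5 = 25

Step 1 — compute v_5(x) by factoring powers of 5 out of the numerator and denominator: v_5(27/1100) = -2. Step 2 — apply |x|_p = p^{-v_p(x)} = 5^{2} = 25.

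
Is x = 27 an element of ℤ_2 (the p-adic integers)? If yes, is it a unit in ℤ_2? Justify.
x ∈ ℤ_2^× (unit); v_2(x) = 0

ℤ_2 = {x ∈ ℚ_2 : v_2(x) ≥ 0} and ℤ_2^× = {x ∈ ℤ_2 : v_2(x) = 0}. Here v_2(27) = v_2(num) − v_2(den) = 0; compare against these criteria.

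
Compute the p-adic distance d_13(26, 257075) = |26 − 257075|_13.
d_13(26, 257075) = 1/28561

Step 1 — x − y = 26 − 257075 = -257049. Step 2 — v_13(-257049) = 4 (factor: -257049 = −(13^4 · 9); the sign does not affect v_p). Step 3 — |x − y|_13 = 13^{-4} = 1/28561.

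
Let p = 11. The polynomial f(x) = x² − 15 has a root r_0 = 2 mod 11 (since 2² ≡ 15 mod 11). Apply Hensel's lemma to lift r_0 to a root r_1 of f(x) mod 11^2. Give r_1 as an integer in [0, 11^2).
r_1 = 35 (mod 121)

Hensel's recurrence: r_{i+1} = r_i − f(r_i)·(f′(r_i))^{-1} mod 11^{i+2}, with f′(x) = 2x. Iterate:
  r_0 = 2 (mod 11)
  r_1 = 35 (mod 121)
Final: r_1 = 35, and one checks f(r_1) ≡ 0 mod 11^2.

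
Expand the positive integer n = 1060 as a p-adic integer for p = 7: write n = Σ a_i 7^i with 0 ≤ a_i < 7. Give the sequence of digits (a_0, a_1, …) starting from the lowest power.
(a_0, a_1, …) = (3, 4, 0, 3)

Repeated division by 7 gives the digits low-to-high: 1060 = 3 + 4·7^1 + 3·7^3. Digit sequence: (3, 4, 0, 3).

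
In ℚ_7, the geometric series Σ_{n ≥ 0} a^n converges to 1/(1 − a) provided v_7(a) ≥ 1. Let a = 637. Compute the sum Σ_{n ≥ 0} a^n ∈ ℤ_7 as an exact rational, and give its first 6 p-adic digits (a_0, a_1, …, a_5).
Σ a^n = 1/(1 − a) = -1/636;  first 6 digits = (1, 0, 6, 1, 1, 3)

v_7(a) = 2 ≥ 1, so the series converges in ℤ_7 to 1/(1 − a) = 1/(1 − 637) = -1/636. Expand this rational in ℤ_7: compute digits iteratively via d_i = x_i mod 7, x_{i+1} = (x_i − d_i)/7. The first 6 digits are (1, 0, 6, 1, 1, 3).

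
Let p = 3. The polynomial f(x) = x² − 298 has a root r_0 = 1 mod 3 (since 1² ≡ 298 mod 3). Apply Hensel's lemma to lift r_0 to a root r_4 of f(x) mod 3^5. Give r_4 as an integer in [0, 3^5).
r_4 = 28 (mod 243)

Hensel's recurrence: r_{i+1} = r_i − f(r_i)·(f′(r_i))^{-1} mod 3^{i+2}, with f′(x) = 2x. Iterate:
  r_0 = 1 (mod 3)
  r_1 = 1 (mod 9)
  r_2 = 1 (mod 27)
  r_3 = 28 (mod 81)
  r_4 = 28 (mod 243)
Final: r_4 = 28, and one checks f(r_4) ≡ 0 mod 3^5.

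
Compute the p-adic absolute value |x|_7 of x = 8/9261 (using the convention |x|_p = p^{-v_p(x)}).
|8/9261|_7 = 343

Step 1 — compute v_7(x) by factoring powers of 7 out of the numerator and denominator: v_7(8/9261) = -3. Step 2 — apply |x|_p = p^{-v_p(x)} = 7^{3} = 343.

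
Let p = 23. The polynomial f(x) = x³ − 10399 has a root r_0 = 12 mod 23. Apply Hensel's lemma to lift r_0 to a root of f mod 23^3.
r_2 = 8752 (mod 12167)

Hensel: r_{i+1} = r_i − f(r_i)/f′(r_i) mod 23^{i+2}, where f′(x) = 3x². Iterate:
  r_0 = 12 (mod 23)
  r_1 = 288 (mod 529)
  r_2 = 8752 (mod 12167)
Final: r = 8752 with f(r) ≡ 0 mod 23^3.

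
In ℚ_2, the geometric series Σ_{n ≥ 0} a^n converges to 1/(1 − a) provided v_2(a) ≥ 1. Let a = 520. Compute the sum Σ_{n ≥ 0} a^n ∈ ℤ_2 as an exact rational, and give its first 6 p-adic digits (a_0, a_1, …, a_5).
Σ a^n = 1/(1 − a) = -1/519;  first 6 digits = (1, 0, 0, 1, 0, 0)

v_2(a) = 3 ≥ 1, so the series converges in ℤ_2 to 1/(1 − a) = 1/(1 − 520) = -1/519. Expand this rational in ℤ_2: compute digits iteratively via d_i = x_i mod 2, x_{i+1} = (x_i − d_i)/2. The first 6 digits are (1, 0, 0, 1, 0, 0).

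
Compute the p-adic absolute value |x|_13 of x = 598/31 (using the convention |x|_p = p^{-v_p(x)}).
|598/31|_13 = 1/13

Step 1 — compute v_13(x) by factoring powers of 13 out of the numerator and denominator: v_13(598/31) = 1. Step 2 — apply |x|_p = p^{-v_p(x)} = 13^{-1} = 1/13.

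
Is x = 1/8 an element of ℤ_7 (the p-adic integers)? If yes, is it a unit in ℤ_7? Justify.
x ∈ ℤ_7^× (unit); v_7(x) = 0

ℤ_7 = {x ∈ ℚ_7 : v_7(x) ≥ 0} and ℤ_7^× = {x ∈ ℤ_7 : v_7(x) = 0}. Here v_7(1/8) = v_7(num) − v_7(den) = 0; compare against these criteria.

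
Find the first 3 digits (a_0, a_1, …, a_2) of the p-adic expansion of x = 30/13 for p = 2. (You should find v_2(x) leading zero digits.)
(a_0, …, a_2) = (0, 1, 1)

v_2(30/13) = 1, so a_0 = ... = a_0 = 0. Factor out: x = 2^1 · u with u = 15/13 a unit in ℤ_2. Expand u iteratively via a_{v+i} = u_i mod 2, u_{i+1} = (u_i − a_{v+i})/2:
  u_0 = 15/13;  a_1 = 1;  u_1 = (u_0 − 1)/2 = 1/13
  u_1 = 1/13;  a_2 = 1;  u_2 = (u_1 − 1)/2 = -6/13
Digits: (0, 1, 1).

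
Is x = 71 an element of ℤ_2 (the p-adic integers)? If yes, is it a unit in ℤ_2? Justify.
x ∈ ℤ_2^× (unit); v_2(x) = 0

ℤ_2 = {x ∈ ℚ_2 : v_2(x) ≥ 0} and ℤ_2^× = {x ∈ ℤ_2 : v_2(x) = 0}. Here v_2(71) = v_2(num) − v_2(den) = 0; compare against these criteria.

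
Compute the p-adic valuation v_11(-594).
v_11(-594) = 1

v_11(n) is the largest exponent k such that 11^k divides n. Factor out: -594 = -11^1 · 54. (Sign doesn't affect v_p.) So v_11(-594) = 1.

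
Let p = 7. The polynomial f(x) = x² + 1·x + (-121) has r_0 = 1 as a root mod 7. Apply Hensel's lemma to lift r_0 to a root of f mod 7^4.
r_3 = 1282 (mod 2401)

Hensel: r_{i+1} = r_i − f(r_i)·(f′(r_i))^{-1} mod 7^{i+2}, f′(x) = 2x + 1. Iterate:
  r_0 = 1 (mod 7)
  r_1 = 8 (mod 49)
  r_2 = 253 (mod 343)
  r_3 = 1282 (mod 2401)
Final: r = 1282 satisfies f(r) ≡ 0 mod 7^4.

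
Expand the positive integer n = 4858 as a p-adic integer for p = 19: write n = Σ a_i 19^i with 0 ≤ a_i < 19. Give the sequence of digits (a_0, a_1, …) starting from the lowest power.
(a_0, a_1, …) = (13, 8, 13)

Repeated division by 19 gives the digits low-to-high: 4858 = 13 + 8·19^1 + 13·19^2. Digit sequence: (13, 8, 13).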